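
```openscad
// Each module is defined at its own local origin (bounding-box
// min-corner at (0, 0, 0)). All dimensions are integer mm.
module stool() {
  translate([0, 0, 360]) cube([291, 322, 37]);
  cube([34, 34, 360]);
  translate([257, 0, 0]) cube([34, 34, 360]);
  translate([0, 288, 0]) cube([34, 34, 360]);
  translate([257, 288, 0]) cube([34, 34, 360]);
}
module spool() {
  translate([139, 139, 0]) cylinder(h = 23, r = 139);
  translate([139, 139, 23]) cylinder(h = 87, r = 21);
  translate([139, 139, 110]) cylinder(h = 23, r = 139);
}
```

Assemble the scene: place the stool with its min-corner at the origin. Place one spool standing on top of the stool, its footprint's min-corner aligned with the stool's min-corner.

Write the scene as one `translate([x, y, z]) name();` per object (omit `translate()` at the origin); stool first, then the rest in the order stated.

stool();
translate([0, 0, 397]) spool();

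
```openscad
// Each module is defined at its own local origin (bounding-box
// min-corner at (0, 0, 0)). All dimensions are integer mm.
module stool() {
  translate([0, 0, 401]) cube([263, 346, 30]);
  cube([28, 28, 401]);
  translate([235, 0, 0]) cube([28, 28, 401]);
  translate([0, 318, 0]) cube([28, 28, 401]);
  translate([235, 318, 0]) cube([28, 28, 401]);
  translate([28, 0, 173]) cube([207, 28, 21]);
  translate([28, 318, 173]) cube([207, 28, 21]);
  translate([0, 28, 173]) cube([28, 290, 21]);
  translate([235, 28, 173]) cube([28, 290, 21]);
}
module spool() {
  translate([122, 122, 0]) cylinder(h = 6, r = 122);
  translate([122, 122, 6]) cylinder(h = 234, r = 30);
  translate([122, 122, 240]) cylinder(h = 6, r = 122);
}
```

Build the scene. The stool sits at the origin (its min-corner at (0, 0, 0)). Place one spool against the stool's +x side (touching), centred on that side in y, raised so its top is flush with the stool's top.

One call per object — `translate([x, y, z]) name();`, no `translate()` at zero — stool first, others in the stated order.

stool();
translate([263, 51, 185]) spool();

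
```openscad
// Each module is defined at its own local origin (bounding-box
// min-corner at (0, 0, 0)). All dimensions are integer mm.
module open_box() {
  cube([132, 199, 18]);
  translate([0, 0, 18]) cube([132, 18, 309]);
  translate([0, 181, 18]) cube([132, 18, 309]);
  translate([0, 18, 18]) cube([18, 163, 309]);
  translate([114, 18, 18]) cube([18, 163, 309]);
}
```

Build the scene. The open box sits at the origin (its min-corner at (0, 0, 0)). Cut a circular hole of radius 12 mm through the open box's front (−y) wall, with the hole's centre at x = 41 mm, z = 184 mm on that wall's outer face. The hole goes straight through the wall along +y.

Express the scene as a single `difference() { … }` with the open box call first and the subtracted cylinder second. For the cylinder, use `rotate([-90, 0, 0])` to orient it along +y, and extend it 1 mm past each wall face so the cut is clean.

difference() {
  open_box();
  translate([41, -1, 184]) rotate([-90, 0, 0]) cylinder(h = 20, r = 12);
}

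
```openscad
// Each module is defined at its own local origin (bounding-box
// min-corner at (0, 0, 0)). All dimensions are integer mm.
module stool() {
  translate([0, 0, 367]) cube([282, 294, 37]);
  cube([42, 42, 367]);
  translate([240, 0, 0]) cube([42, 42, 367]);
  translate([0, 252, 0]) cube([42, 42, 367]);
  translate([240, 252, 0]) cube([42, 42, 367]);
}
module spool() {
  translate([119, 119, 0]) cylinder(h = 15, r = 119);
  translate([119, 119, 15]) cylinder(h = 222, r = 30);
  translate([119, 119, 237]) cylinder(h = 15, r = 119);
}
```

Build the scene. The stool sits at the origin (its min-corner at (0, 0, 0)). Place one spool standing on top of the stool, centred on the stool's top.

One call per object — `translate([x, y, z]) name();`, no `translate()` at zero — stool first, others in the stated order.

stool();
translate([22, 28, 404]) spool();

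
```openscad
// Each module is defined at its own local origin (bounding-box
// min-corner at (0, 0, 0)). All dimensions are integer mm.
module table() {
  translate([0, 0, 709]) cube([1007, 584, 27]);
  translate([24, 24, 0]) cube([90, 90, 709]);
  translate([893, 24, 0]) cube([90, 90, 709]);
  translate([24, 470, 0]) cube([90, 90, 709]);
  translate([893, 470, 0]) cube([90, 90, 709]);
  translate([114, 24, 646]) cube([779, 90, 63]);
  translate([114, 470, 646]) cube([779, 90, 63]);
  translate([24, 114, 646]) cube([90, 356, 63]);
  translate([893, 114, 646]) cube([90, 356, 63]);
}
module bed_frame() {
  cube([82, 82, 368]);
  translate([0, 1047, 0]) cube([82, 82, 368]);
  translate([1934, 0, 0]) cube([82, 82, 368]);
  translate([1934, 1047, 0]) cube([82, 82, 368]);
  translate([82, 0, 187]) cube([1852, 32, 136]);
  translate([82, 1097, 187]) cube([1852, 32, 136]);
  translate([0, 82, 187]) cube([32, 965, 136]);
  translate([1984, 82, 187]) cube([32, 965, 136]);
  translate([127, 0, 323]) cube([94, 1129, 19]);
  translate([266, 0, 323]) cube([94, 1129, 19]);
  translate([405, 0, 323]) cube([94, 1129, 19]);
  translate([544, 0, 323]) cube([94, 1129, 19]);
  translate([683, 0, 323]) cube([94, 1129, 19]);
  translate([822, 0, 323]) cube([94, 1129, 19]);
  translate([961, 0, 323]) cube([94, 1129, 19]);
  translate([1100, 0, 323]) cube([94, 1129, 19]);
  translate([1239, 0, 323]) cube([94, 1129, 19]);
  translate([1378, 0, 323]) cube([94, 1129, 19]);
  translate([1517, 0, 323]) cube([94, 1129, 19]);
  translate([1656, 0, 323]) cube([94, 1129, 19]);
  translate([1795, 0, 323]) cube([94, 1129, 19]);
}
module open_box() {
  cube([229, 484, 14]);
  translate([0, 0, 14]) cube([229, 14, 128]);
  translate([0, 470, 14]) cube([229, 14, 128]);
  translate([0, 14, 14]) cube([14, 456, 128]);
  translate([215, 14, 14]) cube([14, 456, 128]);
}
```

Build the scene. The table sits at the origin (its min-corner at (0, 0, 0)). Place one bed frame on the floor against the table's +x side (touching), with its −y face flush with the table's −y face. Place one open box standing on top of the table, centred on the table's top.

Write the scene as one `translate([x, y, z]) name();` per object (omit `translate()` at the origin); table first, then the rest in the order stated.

table();
translate([1007, 0, 0]) bed_frame();
translate([389, 50, 736]) open_box();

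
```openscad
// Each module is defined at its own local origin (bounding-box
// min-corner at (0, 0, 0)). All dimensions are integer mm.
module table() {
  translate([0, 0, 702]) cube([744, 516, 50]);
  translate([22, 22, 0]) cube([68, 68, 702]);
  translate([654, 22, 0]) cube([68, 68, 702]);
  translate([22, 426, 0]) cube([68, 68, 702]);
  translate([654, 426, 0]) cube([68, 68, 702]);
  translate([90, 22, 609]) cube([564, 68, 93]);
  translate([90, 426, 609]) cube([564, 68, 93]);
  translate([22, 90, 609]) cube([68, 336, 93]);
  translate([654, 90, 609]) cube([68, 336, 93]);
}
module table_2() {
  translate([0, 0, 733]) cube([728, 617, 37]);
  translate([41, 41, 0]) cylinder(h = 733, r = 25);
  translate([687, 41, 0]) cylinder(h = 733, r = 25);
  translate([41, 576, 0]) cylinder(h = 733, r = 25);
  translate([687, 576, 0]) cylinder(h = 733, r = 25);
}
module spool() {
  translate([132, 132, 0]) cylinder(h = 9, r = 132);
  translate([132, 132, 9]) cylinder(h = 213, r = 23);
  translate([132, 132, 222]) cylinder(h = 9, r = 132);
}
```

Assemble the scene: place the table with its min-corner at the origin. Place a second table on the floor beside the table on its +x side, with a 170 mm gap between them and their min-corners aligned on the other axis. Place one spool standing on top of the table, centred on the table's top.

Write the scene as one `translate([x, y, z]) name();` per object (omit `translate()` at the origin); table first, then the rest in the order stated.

table();
translate([914, 0, 0]) table_2();
translate([240, 126, 752]) spool();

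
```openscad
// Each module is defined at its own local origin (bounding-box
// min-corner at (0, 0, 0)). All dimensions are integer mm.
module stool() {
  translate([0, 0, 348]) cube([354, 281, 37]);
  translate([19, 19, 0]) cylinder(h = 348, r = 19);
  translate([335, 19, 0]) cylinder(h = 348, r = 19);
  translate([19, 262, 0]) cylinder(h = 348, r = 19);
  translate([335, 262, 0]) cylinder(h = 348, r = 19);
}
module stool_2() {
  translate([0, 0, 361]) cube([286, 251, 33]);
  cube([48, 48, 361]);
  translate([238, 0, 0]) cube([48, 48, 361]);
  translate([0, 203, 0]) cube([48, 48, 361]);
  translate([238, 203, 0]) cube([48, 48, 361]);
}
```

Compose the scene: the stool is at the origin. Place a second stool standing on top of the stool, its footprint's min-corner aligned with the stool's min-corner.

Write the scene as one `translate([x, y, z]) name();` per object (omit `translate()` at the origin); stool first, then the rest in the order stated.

stool();
translate([0, 0, 385]) stool_2();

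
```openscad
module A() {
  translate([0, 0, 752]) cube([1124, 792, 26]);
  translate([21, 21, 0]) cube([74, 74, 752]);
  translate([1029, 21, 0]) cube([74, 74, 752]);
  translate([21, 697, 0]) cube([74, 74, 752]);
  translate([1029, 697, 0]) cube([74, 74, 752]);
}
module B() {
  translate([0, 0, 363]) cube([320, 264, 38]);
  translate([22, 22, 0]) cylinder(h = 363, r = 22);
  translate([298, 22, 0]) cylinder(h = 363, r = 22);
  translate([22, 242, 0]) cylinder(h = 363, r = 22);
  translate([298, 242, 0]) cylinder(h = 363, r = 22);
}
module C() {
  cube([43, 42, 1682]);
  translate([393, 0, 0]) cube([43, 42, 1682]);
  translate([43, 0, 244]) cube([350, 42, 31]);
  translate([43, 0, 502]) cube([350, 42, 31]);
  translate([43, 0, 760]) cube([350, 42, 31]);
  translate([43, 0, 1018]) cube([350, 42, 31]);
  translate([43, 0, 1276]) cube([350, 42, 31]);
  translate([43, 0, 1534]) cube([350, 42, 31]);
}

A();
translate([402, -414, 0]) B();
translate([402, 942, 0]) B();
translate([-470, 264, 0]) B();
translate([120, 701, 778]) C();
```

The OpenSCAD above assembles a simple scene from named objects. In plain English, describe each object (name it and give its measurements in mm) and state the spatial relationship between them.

A is a table with a 1124×792 mm rectangular top, 26 mm thick, top surface at z = 778 mm, supported by four 74×74 mm square legs, each inset 21 mm from the nearest pair of top edges, running from the floor.

B is a simple wooden stool: a rectangular seat 320 mm (x) by 264 mm (y), 38 mm thick, top face at z = 401 mm, on four round legs, each 44 mm in diameter. The legs rest on z = 0, each leg's axis is inset half a diameter from the nearest pair of seat edges (so the leg's bounding box is flush with the corner).

C is a straight ladder. Two 43×42 mm vertical rails, 1682 mm tall, stand 436 mm apart (outside-to-outside) with their front faces coplanar on the −y side. 6 rungs, each 42 mm deep and 31 mm tall, span between the inner faces of the rails, front faces flush with the rails. The lowest rung's underside is at z = 244 mm and rungs are spaced 258 mm apart (underside to underside).

Three stools sit around the table at the −y, +y, −x sides. The ladder is on top of the table.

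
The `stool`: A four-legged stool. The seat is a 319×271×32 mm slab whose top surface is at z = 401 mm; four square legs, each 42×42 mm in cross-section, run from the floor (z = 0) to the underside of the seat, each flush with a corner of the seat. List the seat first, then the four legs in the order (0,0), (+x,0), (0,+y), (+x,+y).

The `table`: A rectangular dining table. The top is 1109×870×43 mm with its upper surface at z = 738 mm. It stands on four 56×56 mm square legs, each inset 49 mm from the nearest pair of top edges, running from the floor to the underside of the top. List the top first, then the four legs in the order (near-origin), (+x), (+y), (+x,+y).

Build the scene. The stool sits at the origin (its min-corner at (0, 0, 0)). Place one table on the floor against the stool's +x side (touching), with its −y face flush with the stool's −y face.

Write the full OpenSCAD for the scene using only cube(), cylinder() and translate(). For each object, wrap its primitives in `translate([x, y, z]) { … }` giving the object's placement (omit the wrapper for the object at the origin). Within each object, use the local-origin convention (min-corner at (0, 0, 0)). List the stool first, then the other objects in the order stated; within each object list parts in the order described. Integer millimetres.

translate([0, 0, 369]) cube([319, 271, 32]);
cube([42, 42, 369]);
translate([277, 0, 0]) cube([42, 42, 369]);
translate([0, 229, 0]) cube([42, 42, 369]);
translate([277, 229, 0]) cube([42, 42, 369]);
translate([319, 0, 0]) {
  translate([0, 0, 695]) cube([1109, 870, 43]);
  translate([49, 49, 0]) cube([56, 56, 695]);
  translate([1004, 49, 0]) cube([56, 56, 695]);
  translate([49, 765, 0]) cube([56, 56, 695]);
  translate([1004, 765, 0]) cube([56, 56, 695]);
}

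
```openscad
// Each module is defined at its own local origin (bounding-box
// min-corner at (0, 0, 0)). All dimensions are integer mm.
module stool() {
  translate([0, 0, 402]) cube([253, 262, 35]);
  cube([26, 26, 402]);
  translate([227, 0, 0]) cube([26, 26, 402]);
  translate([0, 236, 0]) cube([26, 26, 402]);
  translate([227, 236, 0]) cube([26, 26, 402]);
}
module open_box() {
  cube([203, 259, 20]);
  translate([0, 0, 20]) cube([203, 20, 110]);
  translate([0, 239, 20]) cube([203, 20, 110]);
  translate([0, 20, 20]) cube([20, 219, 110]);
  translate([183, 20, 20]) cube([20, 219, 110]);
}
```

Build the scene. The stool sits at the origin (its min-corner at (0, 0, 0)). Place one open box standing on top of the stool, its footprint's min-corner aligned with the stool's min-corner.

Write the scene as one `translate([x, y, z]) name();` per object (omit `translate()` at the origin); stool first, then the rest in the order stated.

stool();
translate([0, 0, 437]) open_box();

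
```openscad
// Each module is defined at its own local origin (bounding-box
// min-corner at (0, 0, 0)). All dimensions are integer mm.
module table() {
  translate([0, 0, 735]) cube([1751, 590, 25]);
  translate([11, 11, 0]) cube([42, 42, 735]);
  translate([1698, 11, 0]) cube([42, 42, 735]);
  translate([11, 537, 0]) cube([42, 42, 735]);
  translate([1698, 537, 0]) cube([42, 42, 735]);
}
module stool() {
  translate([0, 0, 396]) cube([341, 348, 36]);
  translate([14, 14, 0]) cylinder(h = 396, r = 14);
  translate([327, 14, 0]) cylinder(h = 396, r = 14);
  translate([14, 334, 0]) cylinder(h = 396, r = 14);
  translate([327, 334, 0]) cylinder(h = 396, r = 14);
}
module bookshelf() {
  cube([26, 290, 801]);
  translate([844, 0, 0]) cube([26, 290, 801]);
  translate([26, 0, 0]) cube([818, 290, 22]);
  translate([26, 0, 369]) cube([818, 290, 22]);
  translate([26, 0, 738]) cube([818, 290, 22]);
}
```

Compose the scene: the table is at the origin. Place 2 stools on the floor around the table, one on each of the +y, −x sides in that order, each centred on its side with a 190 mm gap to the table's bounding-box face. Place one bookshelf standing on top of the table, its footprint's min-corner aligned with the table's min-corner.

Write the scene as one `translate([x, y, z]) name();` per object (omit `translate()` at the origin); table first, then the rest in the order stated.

table();
translate([705, 780, 0]) stool();
translate([-531, 121, 0]) stool();
translate([0, 0, 760]) bookshelf();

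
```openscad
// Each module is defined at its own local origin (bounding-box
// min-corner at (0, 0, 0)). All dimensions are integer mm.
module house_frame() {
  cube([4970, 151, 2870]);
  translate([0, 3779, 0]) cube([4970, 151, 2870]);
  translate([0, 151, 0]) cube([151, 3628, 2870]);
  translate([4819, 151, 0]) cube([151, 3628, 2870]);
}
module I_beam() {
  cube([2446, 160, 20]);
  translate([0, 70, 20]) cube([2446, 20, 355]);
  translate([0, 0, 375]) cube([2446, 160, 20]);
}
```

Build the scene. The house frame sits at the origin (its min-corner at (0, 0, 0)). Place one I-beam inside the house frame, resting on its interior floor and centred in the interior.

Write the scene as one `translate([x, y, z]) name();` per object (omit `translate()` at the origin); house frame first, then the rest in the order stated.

house_frame();
translate([1262, 1885, 0]) I_beam();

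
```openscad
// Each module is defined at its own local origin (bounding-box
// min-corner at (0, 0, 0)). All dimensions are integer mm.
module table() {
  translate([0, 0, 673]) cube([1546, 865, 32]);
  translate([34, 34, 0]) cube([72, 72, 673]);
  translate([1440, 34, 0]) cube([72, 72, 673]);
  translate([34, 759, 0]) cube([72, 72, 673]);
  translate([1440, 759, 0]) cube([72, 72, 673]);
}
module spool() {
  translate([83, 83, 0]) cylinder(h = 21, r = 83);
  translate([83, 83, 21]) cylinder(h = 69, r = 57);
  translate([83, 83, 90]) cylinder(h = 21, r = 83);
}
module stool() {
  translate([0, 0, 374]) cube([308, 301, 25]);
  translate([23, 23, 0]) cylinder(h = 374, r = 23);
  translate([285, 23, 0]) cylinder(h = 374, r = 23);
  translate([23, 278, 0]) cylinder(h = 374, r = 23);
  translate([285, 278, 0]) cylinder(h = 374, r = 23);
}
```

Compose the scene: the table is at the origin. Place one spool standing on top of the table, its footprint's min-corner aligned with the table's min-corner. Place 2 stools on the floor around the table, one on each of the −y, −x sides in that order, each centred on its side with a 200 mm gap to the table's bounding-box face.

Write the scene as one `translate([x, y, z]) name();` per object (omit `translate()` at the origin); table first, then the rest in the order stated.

table();
translate([0, 0, 705]) spool();
translate([619, -501, 0]) stool();
translate([-508, 282, 0]) stool();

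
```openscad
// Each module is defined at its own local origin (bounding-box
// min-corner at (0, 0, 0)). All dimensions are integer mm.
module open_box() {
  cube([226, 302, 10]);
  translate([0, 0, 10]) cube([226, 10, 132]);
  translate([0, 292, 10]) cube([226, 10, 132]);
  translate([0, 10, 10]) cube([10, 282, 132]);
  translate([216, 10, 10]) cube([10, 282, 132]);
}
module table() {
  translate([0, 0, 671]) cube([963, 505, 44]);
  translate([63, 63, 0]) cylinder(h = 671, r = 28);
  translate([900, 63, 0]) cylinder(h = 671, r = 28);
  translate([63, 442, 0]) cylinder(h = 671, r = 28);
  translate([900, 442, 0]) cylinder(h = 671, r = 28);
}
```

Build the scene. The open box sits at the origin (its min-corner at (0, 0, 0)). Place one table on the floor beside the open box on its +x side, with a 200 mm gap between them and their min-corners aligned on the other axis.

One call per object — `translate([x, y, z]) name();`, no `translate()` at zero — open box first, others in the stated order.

open_box();
translate([426, 0, 0]) table();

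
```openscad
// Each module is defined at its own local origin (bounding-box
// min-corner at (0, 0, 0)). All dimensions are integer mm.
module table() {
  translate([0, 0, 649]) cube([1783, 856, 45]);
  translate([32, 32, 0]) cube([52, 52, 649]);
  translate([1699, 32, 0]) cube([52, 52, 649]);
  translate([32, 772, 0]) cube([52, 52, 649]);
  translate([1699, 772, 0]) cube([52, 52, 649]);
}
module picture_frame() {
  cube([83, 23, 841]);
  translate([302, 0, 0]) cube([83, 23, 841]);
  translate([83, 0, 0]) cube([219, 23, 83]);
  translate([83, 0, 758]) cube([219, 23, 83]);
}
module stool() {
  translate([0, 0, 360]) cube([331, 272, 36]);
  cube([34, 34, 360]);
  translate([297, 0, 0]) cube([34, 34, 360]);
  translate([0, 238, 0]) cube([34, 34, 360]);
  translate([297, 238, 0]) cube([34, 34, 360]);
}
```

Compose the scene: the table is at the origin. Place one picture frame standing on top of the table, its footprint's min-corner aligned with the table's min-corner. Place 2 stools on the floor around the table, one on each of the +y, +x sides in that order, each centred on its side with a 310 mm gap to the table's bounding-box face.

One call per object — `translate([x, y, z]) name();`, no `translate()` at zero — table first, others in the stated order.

table();
translate([0, 0, 694]) picture_frame();
translate([726, 1166, 0]) stool();
translate([2093, 292, 0]) stool();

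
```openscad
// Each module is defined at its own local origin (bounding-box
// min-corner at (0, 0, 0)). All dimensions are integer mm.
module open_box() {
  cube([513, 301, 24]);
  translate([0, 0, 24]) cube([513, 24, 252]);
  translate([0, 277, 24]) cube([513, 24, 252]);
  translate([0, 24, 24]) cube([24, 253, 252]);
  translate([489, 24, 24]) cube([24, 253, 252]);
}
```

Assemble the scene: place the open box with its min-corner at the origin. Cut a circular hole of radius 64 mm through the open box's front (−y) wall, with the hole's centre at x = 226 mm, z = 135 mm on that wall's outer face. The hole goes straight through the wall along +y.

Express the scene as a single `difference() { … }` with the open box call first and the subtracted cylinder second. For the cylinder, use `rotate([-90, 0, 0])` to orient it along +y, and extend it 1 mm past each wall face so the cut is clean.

difference() {
  open_box();
  translate([226, -1, 135]) rotate([-90, 0, 0]) cylinder(h = 26, r = 64);
}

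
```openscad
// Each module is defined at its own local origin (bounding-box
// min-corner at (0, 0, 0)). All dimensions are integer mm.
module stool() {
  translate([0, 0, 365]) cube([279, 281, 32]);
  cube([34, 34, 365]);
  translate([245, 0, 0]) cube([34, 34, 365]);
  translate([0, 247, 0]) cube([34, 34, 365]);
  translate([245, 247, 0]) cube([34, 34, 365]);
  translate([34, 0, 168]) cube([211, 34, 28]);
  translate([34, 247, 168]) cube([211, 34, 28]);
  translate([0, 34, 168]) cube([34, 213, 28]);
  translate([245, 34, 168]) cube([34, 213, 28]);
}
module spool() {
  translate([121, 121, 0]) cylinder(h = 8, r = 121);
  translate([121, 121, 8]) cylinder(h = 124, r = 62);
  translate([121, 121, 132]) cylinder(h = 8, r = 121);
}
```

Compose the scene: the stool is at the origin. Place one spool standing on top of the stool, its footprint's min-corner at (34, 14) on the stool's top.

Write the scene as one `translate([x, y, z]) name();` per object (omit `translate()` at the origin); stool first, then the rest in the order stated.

stool();
translate([34, 14, 397]) spool();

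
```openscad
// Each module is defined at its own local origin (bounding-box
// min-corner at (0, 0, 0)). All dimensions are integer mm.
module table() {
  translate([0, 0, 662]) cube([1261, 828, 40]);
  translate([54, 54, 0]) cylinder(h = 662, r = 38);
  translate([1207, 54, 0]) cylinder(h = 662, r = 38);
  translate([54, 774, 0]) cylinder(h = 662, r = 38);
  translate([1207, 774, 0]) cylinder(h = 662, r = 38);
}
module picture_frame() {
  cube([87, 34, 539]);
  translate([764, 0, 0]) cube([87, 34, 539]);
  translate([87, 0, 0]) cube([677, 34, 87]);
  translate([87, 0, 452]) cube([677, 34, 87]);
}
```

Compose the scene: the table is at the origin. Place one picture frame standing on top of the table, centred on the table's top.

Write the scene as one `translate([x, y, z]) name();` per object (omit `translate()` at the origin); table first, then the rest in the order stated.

table();
translate([205, 397, 702]) picture_frame();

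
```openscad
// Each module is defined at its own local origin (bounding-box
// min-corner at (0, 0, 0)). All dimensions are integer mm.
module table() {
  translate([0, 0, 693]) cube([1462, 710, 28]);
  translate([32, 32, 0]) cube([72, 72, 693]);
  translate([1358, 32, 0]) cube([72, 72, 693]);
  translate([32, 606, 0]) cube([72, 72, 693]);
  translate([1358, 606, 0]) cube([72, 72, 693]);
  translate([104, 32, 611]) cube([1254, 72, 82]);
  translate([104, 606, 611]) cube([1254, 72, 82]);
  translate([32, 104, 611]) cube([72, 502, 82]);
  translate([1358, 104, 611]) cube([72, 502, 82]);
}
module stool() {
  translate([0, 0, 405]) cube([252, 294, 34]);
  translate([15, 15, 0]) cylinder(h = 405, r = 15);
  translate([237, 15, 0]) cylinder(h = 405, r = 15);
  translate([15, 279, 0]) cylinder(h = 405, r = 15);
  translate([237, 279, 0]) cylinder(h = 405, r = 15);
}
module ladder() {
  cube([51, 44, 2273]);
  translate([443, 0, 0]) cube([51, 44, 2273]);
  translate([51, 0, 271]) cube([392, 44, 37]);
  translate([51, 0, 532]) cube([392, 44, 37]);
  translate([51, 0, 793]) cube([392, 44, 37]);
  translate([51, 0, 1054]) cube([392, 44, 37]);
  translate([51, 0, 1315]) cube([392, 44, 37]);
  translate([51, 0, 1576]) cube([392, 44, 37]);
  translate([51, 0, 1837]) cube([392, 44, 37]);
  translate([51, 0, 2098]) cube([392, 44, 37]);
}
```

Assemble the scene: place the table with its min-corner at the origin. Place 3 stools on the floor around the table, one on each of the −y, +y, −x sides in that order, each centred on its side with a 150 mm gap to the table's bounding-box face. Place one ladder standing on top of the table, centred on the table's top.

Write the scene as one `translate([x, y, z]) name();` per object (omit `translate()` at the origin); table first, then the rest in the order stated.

table();
translate([605, -444, 0]) stool();
translate([605, 860, 0]) stool();
translate([-402, 208, 0]) stool();
translate([484, 333, 721]) ladder();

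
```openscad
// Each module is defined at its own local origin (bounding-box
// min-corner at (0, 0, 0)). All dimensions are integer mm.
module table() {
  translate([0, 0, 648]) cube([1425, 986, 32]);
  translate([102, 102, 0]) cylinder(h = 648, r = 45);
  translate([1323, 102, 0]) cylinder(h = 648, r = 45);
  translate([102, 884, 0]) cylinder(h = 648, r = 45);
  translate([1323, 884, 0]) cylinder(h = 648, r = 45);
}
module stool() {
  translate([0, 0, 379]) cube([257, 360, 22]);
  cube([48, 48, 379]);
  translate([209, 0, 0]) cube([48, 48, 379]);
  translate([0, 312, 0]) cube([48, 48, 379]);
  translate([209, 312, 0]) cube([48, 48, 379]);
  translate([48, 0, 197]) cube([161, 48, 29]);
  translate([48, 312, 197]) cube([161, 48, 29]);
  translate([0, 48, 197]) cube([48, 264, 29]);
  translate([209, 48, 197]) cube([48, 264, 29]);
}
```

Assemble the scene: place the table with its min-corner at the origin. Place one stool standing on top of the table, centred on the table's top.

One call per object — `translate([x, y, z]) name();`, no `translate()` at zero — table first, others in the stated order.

table();
translate([584, 313, 680]) stool();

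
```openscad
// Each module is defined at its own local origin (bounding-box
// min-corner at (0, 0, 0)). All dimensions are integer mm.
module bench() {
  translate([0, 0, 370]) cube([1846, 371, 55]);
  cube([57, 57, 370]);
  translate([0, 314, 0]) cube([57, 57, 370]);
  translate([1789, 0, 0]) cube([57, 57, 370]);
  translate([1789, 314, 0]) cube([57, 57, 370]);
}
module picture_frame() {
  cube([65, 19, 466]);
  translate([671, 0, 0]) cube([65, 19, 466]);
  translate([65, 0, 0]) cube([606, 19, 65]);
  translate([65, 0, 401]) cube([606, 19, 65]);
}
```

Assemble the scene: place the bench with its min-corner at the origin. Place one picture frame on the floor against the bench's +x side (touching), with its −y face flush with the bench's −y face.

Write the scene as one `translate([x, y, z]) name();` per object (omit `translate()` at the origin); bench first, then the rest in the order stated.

bench();
translate([1846, 0, 0]) picture_frame();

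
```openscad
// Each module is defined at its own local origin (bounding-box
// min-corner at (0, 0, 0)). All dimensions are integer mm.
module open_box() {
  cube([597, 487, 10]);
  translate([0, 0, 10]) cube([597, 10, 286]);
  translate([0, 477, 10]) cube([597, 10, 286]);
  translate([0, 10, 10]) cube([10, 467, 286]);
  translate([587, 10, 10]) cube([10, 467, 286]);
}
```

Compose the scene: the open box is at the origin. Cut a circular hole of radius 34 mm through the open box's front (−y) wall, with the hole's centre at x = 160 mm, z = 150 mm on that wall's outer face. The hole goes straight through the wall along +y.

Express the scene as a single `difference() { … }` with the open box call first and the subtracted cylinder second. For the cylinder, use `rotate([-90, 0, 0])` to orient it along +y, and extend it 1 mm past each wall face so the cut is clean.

difference() {
  open_box();
  translate([160, -1, 150]) rotate([-90, 0, 0]) cylinder(h = 12, r = 34);
}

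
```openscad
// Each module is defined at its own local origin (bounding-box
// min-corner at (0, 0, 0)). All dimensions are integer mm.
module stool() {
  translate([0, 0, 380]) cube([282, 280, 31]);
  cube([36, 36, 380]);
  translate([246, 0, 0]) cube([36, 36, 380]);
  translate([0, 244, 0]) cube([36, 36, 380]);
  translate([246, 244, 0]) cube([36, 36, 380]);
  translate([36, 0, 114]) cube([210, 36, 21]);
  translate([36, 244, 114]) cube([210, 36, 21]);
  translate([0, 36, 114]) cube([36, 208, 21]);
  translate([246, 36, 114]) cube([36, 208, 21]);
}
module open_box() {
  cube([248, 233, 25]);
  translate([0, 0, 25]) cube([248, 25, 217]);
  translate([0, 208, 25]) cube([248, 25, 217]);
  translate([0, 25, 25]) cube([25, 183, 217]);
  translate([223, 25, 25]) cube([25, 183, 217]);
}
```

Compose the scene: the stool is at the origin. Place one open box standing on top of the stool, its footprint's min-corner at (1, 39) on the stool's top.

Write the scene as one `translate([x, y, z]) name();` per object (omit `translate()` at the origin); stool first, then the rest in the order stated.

stool();
translate([1, 39, 411]) open_box();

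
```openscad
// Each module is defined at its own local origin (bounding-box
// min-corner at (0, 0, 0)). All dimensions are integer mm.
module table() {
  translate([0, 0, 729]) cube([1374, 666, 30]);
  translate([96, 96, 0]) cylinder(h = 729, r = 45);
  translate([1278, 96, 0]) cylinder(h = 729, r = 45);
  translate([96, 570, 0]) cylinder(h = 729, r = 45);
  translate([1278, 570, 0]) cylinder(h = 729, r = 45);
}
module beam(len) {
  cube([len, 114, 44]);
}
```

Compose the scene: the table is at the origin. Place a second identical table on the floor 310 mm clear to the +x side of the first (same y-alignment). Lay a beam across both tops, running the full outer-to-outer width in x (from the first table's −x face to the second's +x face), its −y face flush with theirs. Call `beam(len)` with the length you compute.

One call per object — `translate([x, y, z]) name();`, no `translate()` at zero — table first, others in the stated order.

table();
translate([1684, 0, 0]) table();
translate([0, 0, 759]) beam(3058);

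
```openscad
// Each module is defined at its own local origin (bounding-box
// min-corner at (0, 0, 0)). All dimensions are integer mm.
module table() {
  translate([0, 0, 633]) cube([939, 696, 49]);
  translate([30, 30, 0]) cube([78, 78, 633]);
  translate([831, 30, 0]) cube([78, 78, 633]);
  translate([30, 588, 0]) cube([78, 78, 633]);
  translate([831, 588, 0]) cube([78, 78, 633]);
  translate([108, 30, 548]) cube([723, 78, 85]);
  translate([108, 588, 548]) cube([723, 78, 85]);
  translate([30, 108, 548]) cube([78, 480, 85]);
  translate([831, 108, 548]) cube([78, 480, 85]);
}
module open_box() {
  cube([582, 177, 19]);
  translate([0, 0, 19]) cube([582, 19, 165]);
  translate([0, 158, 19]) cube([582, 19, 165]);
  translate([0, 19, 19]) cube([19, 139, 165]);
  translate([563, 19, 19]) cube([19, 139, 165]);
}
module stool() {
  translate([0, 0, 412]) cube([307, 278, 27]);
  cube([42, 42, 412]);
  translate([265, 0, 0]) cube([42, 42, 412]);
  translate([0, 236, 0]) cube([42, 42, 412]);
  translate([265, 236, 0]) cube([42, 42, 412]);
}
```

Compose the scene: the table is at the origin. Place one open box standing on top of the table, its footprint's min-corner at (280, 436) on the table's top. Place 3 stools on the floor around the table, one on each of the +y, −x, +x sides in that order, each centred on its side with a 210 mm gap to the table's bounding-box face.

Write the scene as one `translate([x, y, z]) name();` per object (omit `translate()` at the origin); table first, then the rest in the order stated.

table();
translate([280, 436, 682]) open_box();
translate([316, 906, 0]) stool();
translate([-517, 209, 0]) stool();
translate([1149, 209, 0]) stool();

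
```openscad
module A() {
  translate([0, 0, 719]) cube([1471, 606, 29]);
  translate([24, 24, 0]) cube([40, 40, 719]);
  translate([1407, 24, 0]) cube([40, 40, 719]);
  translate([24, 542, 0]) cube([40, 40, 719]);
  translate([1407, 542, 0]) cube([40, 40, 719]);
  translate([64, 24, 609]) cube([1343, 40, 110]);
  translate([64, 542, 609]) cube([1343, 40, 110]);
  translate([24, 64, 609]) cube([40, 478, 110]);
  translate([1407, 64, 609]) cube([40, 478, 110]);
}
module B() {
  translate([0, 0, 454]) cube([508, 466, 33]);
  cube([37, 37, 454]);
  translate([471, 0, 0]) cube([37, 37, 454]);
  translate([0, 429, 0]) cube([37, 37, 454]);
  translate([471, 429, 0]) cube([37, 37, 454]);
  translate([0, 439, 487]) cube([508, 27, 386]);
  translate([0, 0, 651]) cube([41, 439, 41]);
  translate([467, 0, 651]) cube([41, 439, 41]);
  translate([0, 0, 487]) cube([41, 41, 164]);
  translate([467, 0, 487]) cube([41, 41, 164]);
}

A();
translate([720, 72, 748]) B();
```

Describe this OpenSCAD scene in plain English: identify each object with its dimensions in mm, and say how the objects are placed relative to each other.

A is a table with a 1471×606 mm rectangular top, 29 mm thick, top surface at z = 748 mm, supported by four 40×40 mm square legs, each inset 24 mm from the nearest pair of top edges, running from the floor. Four apron rails, 40 mm thick and 110 mm tall, run between adjacent legs with their top edges flush with the underside of the top and their outer faces flush with the legs' outer faces.

B is a chair: 508×466 mm seat, 33 mm thick, top at z = 487 mm, on four 37 mm square corner legs flush with the seat edges. A 27 mm thick backrest slab spans the full seat width, extending 386 mm above the seat top, its back face flush with the seat's +y edge. Two armrests of 41×41 mm section run along each side from the seat's front edge to the front of the backrest, top faces 205 mm above the seat top and outer faces flush with the seat's x-edges; a 41×41 mm post under the front of each armrest stands on the seat at the front corner.

The chair is on top of the table.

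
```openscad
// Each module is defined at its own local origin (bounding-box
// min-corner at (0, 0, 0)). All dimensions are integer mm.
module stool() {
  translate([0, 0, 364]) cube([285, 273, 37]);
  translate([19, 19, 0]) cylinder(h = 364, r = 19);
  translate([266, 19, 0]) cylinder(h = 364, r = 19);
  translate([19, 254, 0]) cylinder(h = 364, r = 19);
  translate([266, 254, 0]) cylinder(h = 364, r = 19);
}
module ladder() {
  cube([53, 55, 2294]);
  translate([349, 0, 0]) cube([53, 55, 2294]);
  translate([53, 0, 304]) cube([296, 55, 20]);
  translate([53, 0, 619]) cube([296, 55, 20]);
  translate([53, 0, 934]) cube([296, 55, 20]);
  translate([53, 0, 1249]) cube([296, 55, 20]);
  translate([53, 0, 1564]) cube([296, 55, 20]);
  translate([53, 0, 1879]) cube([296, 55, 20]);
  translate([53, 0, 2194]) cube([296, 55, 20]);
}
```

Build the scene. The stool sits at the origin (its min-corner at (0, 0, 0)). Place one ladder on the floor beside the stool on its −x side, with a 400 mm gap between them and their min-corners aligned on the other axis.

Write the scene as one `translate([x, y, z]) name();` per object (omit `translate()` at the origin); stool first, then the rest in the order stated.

stool();
translate([-802, 0, 0]) ladder();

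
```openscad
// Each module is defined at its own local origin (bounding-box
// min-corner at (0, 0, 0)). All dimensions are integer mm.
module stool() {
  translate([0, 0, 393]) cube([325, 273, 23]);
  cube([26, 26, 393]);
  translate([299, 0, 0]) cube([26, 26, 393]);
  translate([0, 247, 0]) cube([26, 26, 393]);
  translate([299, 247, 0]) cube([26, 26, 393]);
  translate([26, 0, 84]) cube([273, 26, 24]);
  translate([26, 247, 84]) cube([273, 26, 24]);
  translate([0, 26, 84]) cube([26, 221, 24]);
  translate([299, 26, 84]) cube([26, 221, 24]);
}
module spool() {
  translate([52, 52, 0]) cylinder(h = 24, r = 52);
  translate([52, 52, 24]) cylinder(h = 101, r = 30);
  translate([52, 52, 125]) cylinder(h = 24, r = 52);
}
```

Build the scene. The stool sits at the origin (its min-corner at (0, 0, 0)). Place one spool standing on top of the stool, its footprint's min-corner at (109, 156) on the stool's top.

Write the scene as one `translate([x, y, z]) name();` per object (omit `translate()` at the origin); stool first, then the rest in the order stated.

stool();
translate([109, 156, 416]) spool();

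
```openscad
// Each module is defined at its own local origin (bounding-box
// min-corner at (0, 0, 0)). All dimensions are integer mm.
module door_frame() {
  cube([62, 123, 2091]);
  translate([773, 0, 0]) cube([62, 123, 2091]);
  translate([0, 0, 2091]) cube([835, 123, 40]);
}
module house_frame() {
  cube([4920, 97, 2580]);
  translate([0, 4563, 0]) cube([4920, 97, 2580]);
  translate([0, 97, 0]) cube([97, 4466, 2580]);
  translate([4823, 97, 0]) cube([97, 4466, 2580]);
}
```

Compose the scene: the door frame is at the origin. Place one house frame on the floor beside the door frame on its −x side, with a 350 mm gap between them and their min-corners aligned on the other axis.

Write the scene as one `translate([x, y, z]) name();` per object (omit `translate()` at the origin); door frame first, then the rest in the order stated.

door_frame();
translate([-5270, 0, 0]) house_frame();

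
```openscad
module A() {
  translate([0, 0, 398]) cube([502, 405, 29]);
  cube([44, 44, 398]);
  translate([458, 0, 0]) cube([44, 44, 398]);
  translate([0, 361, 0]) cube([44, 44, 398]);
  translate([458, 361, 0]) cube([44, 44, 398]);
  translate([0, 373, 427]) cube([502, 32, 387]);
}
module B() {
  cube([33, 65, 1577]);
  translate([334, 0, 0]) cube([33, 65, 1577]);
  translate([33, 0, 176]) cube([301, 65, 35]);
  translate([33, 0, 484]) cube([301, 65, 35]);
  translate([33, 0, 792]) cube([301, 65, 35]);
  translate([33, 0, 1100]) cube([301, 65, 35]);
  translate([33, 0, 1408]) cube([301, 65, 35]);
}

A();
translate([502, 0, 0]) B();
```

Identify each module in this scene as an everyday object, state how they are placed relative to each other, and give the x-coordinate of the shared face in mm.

The chair's +x face and the ladder's −x face are both at x = 502 mm.

A is a chair. B is a ladder. The ladder is against the chair's +x side, with their −y faces flush. The x-coordinate of the shared face is 502 mm.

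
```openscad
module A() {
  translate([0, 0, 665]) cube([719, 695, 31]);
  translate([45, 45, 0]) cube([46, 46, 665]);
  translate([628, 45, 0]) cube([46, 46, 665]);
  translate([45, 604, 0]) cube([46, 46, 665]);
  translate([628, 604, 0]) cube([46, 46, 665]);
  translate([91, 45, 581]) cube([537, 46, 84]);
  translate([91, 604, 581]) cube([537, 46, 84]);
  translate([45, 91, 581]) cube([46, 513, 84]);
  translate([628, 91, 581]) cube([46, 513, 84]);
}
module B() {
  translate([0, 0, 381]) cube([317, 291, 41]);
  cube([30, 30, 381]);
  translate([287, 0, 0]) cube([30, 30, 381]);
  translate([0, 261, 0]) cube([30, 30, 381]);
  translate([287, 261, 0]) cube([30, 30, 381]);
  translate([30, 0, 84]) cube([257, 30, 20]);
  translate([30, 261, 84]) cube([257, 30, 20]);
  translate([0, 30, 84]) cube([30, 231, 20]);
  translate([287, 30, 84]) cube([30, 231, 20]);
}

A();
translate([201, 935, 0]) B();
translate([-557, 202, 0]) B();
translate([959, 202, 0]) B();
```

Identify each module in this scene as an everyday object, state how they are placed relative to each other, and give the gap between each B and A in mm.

A is a table. B is a stool. Three stools sit around the table at the +y, −x, +x sides. The gap between each stool and the table is 240 mm.

Each stool's nearest face is 240 mm from the table's bounding box.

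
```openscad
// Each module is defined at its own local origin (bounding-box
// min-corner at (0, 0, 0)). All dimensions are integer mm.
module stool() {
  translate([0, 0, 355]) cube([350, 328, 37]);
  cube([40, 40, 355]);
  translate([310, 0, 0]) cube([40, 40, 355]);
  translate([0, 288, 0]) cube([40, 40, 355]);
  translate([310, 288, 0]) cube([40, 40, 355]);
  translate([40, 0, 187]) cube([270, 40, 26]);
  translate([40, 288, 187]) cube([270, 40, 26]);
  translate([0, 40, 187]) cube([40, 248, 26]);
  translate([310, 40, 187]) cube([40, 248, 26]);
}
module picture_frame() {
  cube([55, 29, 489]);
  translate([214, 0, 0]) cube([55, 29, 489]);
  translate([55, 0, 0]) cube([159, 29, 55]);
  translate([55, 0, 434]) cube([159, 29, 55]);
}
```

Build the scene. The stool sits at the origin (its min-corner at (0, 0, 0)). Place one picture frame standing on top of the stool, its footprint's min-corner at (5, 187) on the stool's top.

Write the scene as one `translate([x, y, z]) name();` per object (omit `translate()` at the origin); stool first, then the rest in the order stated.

stool();
translate([5, 187, 392]) picture_frame();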